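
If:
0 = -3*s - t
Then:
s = -t/3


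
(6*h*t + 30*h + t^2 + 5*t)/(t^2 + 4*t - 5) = (6*h + t)/(t - 1)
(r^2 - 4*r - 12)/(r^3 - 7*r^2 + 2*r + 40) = (r - 6)/(r^2 - 9*r + 20)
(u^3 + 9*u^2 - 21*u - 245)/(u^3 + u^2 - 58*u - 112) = (u^2 + 2*u - 35)/(u^2 - 6*u - 16)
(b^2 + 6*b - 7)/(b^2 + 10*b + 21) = (b - 1)/(b + 3)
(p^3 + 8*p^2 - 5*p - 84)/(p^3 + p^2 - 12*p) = (p + 7)/p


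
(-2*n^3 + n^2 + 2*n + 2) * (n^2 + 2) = -2*n^5 + n^4 - 2*n^3 + 4*n^2 + 4*n + 4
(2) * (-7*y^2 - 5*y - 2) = -14*y^2 - 10*y - 4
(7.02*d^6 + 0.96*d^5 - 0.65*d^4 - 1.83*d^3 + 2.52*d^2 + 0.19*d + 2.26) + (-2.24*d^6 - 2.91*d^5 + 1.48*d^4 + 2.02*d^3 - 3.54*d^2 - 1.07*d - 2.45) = 4.78*d^6 - 1.95*d^5 + 0.83*d^4 + 0.19*d^3 - 1.02*d^2 - 0.88*d - 0.19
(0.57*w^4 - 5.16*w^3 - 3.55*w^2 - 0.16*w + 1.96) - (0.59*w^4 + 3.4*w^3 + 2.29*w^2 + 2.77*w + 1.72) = -0.02*w^4 - 8.56*w^3 - 5.84*w^2 - 2.93*w + 0.24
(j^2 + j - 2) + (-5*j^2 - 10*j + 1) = -4*j^2 - 9*j - 1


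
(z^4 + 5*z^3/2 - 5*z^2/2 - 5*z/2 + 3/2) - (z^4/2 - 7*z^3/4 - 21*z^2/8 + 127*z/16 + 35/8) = z^4/2 + 17*z^3/4 + z^2/8 - 167*z/16 - 23/8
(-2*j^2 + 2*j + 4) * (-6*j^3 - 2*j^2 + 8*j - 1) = 12*j^5 - 8*j^4 - 44*j^3 + 10*j^2 + 30*j - 4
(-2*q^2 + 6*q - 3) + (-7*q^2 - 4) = -9*q^2 + 6*q - 7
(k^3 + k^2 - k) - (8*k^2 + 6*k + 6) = k^3 - 7*k^2 - 7*k - 6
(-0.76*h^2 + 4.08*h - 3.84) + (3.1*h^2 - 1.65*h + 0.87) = 2.34*h^2 + 2.43*h - 2.97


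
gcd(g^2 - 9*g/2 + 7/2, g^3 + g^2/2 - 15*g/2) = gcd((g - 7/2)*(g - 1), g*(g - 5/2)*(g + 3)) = 1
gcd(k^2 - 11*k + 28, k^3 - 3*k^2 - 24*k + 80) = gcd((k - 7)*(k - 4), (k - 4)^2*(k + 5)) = k - 4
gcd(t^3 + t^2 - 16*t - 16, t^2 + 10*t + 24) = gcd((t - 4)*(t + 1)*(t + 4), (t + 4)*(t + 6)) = t + 4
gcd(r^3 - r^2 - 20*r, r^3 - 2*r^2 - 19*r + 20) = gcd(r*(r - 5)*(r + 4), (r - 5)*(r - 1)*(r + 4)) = r^2 - r - 20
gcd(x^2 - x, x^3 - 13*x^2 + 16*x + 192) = 1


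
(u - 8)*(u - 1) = u^2 - 9*u + 8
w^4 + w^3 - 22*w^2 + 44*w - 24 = (w - 2)^2*(w - 1)*(w + 6)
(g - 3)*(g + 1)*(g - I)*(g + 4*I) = g^4 - 2*g^3 + 3*I*g^3 + g^2 - 6*I*g^2 - 8*g - 9*I*g - 12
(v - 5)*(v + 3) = v^2 - 2*v - 15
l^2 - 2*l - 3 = (l - 3)*(l + 1)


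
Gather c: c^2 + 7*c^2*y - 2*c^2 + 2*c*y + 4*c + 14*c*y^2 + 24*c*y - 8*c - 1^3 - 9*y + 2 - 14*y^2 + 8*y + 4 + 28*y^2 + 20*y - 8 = c^2*(7*y - 1) + c*(14*y^2 + 26*y - 4) + 14*y^2 + 19*y - 3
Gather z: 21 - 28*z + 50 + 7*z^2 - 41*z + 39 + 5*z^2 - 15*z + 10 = 12*z^2 - 84*z + 120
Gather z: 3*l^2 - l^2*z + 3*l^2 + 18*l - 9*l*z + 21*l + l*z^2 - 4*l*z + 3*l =6*l^2 + l*z^2 + 42*l + z*(-l^2 - 13*l)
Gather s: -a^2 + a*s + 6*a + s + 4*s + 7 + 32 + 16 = -a^2 + 6*a + s*(a + 5) + 55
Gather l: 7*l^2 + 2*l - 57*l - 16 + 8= 7*l^2 - 55*l - 8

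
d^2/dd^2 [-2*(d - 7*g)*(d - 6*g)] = -4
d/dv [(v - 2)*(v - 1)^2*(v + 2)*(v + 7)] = 5*v^4 + 20*v^3 - 51*v^2 - 26*v + 52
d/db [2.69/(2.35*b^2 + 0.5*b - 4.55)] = (-12.643*b - 1.345)/(2.35*b^2 + 0.5*b - 4.55)^2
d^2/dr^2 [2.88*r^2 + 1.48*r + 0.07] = 5.76000000000000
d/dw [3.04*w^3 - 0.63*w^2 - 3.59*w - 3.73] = 9.12*w^2 - 1.26*w - 3.59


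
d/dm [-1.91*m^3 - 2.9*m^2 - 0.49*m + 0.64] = -5.73*m^2 - 5.8*m - 0.49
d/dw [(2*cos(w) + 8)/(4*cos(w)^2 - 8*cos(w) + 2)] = (16*cos(w) + cos(2*w) - 16)*sin(w)/(-4*cos(w) + cos(2*w) + 2)^2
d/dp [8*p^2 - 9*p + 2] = 16*p - 9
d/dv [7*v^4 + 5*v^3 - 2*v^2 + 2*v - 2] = 28*v^3 + 15*v^2 - 4*v + 2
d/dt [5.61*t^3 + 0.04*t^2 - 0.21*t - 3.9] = 16.83*t^2 + 0.08*t - 0.21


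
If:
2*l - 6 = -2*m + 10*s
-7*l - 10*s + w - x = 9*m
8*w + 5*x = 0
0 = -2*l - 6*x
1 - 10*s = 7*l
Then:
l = 156/197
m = -25/394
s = -179/394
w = 65/394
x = -52/197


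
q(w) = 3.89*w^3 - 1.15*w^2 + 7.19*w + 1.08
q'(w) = 11.67*w^2 - 2.3*w + 7.19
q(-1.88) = -42.35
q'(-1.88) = 52.76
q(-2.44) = -79.82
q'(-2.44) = 82.28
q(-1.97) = -47.29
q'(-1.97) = 57.01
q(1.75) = 30.99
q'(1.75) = 38.90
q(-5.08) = -575.09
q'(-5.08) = 320.03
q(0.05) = 1.44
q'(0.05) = 7.10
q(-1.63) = -30.54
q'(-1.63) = 41.95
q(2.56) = 77.21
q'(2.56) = 77.78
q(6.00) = 843.06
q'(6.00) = 413.51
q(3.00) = 117.33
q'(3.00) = 105.32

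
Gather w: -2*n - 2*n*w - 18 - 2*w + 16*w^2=-2*n + 16*w^2 + w*(-2*n - 2) - 18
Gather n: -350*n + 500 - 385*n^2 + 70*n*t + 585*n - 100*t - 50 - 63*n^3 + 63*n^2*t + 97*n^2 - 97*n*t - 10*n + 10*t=-63*n^3 + n^2*(63*t - 288) + n*(225 - 27*t) - 90*t + 450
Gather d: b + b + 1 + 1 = 2*b + 2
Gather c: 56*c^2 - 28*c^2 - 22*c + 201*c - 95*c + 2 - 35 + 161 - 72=28*c^2 + 84*c + 56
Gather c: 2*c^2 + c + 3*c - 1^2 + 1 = 2*c^2 + 4*c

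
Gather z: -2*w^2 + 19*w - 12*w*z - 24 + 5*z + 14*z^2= -2*w^2 + 19*w + 14*z^2 + z*(5 - 12*w) - 24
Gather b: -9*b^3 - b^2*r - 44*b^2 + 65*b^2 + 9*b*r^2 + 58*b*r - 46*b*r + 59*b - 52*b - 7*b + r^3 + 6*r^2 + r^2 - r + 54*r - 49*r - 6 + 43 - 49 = -9*b^3 + b^2*(21 - r) + b*(9*r^2 + 12*r) + r^3 + 7*r^2 + 4*r - 12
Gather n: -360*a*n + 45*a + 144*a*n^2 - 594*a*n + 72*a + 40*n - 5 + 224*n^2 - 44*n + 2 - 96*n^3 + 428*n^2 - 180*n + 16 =117*a - 96*n^3 + n^2*(144*a + 652) + n*(-954*a - 184) + 13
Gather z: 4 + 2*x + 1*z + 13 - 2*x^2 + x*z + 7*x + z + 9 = -2*x^2 + 9*x + z*(x + 2) + 26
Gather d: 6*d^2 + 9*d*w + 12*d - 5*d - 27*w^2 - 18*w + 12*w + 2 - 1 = 6*d^2 + d*(9*w + 7) - 27*w^2 - 6*w + 1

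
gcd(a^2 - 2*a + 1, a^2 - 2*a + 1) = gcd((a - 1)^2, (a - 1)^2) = a^2 - 2*a + 1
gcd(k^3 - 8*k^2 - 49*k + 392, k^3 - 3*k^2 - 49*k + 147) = k^2 - 49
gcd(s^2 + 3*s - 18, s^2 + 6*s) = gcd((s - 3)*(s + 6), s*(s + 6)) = s + 6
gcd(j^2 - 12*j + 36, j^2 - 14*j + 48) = j - 6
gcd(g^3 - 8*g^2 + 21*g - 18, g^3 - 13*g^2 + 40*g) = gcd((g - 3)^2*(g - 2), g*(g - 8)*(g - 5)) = 1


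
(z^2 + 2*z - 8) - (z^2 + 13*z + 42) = -11*z - 50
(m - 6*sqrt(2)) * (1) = m - 6*sqrt(2)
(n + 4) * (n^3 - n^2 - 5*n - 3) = n^4 + 3*n^3 - 9*n^2 - 23*n - 12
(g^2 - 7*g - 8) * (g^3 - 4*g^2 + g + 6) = g^5 - 11*g^4 + 21*g^3 + 31*g^2 - 50*g - 48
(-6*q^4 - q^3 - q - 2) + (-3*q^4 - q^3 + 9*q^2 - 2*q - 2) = -9*q^4 - 2*q^3 + 9*q^2 - 3*q - 4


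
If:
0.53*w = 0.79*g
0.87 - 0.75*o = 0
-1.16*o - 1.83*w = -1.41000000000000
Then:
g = 0.02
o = 1.16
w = 0.04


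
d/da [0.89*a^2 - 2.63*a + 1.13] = 1.78*a - 2.63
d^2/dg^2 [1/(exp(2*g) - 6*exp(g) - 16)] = 2*((3 - 2*exp(g))*(-exp(2*g) + 6*exp(g) + 16) - 4*(exp(g) - 3)^2*exp(g))*exp(g)/(-exp(2*g) + 6*exp(g) + 16)^3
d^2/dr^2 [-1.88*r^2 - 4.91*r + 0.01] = -3.76000000000000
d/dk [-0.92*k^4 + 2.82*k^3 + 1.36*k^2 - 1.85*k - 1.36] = -3.68*k^3 + 8.46*k^2 + 2.72*k - 1.85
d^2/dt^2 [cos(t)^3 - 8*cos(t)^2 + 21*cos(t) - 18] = -87*cos(t)/4 + 16*cos(2*t) - 9*cos(3*t)/4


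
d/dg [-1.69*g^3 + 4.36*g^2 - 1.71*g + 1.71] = -5.07*g^2 + 8.72*g - 1.71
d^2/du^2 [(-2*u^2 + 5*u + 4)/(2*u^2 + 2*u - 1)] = 4*(14*u^3 + 18*u^2 + 39*u + 16)/(8*u^6 + 24*u^5 + 12*u^4 - 16*u^3 - 6*u^2 + 6*u - 1)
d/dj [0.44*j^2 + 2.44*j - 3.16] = 0.88*j + 2.44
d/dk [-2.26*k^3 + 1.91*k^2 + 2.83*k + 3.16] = -6.78*k^2 + 3.82*k + 2.83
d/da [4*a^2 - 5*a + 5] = 8*a - 5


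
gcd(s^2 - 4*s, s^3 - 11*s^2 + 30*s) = s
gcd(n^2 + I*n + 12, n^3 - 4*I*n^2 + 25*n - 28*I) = n + 4*I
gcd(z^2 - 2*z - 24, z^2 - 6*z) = z - 6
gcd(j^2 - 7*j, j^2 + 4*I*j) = j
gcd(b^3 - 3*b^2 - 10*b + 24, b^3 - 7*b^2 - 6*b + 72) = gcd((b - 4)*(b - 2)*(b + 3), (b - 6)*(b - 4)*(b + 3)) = b^2 - b - 12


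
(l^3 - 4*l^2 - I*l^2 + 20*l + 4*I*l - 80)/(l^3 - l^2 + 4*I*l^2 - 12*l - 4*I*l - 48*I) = (l - 5*I)/(l + 3)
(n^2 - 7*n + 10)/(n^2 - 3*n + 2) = (n - 5)/(n - 1)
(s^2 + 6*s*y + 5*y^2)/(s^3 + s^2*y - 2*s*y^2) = (s^2 + 6*s*y + 5*y^2)/(s*(s^2 + s*y - 2*y^2))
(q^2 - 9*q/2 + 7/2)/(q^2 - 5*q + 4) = (q - 7/2)/(q - 4)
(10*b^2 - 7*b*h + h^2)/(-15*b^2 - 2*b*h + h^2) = (-2*b + h)/(3*b + h)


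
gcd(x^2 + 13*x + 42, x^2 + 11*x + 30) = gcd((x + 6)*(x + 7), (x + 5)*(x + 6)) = x + 6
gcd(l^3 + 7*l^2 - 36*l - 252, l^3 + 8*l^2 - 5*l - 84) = l + 7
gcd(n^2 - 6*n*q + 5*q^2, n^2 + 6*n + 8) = 1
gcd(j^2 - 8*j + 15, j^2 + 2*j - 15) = j - 3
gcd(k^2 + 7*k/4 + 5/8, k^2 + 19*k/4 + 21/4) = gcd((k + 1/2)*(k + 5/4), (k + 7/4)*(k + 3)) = 1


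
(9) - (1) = 8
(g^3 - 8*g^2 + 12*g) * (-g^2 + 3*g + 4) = -g^5 + 11*g^4 - 32*g^3 + 4*g^2 + 48*g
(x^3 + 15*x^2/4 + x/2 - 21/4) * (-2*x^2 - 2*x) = -2*x^5 - 19*x^4/2 - 17*x^3/2 + 19*x^2/2 + 21*x/2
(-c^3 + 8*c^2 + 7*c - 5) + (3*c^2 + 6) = -c^3 + 11*c^2 + 7*c + 1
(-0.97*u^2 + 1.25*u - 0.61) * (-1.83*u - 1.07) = 1.7751*u^3 - 1.2496*u^2 - 0.2212*u + 0.6527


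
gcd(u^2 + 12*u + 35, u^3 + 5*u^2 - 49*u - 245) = u^2 + 12*u + 35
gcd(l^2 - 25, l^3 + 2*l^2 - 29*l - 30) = l - 5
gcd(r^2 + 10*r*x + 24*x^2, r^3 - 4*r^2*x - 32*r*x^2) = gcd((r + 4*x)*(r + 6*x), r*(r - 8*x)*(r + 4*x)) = r + 4*x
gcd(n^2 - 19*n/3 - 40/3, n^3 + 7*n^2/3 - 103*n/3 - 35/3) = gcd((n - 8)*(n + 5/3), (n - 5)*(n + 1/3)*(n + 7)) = 1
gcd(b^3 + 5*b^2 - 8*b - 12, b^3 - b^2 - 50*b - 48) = b^2 + 7*b + 6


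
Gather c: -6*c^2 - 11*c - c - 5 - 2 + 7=-6*c^2 - 12*c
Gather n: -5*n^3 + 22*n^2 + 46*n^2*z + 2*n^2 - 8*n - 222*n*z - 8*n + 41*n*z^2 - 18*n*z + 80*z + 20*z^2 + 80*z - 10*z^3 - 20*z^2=-5*n^3 + n^2*(46*z + 24) + n*(41*z^2 - 240*z - 16) - 10*z^3 + 160*z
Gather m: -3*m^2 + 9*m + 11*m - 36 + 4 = -3*m^2 + 20*m - 32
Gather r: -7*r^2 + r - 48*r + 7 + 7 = -7*r^2 - 47*r + 14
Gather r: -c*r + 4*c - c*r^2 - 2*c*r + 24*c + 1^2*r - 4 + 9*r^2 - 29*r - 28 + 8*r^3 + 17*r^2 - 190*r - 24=28*c + 8*r^3 + r^2*(26 - c) + r*(-3*c - 218) - 56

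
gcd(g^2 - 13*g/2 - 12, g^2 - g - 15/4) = g + 3/2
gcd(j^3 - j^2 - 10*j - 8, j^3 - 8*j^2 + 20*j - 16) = j - 4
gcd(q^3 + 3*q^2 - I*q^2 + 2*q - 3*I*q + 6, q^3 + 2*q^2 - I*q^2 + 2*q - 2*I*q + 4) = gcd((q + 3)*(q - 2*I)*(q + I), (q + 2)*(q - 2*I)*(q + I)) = q^2 - I*q + 2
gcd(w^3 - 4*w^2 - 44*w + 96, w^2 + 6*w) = w + 6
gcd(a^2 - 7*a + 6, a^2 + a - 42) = a - 6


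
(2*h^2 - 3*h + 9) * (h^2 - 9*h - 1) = 2*h^4 - 21*h^3 + 34*h^2 - 78*h - 9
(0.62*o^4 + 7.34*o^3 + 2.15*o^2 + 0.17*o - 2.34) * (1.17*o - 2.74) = 0.7254*o^5 + 6.889*o^4 - 17.5961*o^3 - 5.6921*o^2 - 3.2036*o + 6.4116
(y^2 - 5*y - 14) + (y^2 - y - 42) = 2*y^2 - 6*y - 56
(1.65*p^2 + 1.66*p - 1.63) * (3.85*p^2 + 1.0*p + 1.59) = 6.3525*p^4 + 8.041*p^3 - 1.992*p^2 + 1.0094*p - 2.5917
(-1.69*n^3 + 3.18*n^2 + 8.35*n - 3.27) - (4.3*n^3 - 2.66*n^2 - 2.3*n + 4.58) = -5.99*n^3 + 5.84*n^2 + 10.65*n - 7.85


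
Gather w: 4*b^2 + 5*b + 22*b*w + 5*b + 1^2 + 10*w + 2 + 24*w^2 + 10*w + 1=4*b^2 + 10*b + 24*w^2 + w*(22*b + 20) + 4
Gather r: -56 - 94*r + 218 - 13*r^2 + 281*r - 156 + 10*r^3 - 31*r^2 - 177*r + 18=10*r^3 - 44*r^2 + 10*r + 24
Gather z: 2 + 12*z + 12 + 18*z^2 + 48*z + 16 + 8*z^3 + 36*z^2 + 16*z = 8*z^3 + 54*z^2 + 76*z + 30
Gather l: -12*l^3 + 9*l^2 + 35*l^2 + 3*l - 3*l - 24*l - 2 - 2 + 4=-12*l^3 + 44*l^2 - 24*l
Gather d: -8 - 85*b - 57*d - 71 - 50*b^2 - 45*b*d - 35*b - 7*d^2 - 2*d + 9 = -50*b^2 - 120*b - 7*d^2 + d*(-45*b - 59) - 70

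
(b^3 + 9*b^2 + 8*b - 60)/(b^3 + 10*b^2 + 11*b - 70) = (b + 6)/(b + 7)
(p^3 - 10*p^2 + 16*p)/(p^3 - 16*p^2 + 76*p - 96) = p/(p - 6)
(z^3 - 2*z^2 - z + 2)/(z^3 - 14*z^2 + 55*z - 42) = (z^2 - z - 2)/(z^2 - 13*z + 42)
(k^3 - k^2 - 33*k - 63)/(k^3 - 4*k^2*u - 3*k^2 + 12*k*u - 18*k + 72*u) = (-k^2 + 4*k + 21)/(-k^2 + 4*k*u + 6*k - 24*u)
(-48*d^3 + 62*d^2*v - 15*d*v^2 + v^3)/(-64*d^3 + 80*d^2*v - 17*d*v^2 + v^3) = (-6*d + v)/(-8*d + v)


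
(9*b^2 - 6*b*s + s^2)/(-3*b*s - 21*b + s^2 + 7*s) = (-3*b + s)/(s + 7)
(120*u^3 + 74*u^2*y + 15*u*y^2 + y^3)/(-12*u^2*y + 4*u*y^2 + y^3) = (20*u^2 + 9*u*y + y^2)/(y*(-2*u + y))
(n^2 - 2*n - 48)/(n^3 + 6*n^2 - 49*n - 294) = (n - 8)/(n^2 - 49)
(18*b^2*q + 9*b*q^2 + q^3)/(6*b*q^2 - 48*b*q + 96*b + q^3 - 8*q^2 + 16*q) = q*(3*b + q)/(q^2 - 8*q + 16)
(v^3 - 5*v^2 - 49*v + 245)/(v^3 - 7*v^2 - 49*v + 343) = (v - 5)/(v - 7)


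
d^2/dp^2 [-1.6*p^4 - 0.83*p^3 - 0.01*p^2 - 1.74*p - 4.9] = -19.2*p^2 - 4.98*p - 0.02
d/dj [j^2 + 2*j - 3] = 2*j + 2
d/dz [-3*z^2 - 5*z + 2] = -6*z - 5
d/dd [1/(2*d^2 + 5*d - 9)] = (-4*d - 5)/(2*d^2 + 5*d - 9)^2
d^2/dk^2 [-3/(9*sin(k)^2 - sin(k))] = 3*(324*sin(k) - 27 - 485/sin(k) + 54/sin(k)^2 - 2/sin(k)^3)/(9*sin(k) - 1)^3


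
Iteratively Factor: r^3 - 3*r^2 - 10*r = (r + 2)*(r^2 - 5*r) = r*(r + 2)*(r - 5)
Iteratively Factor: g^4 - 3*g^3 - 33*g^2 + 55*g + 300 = (g - 5)*(g^3 + 2*g^2 - 23*g - 60) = (g - 5)*(g + 3)*(g^2 - g - 20) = (g - 5)*(g + 3)*(g + 4)*(g - 5)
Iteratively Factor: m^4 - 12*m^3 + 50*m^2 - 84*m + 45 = (m - 1)*(m^3 - 11*m^2 + 39*m - 45) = (m - 3)*(m - 1)*(m^2 - 8*m + 15) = (m - 5)*(m - 3)*(m - 1)*(m - 3)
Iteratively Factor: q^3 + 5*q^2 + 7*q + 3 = (q + 1)*(q^2 + 4*q + 3) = (q + 1)*(q + 3)*(q + 1)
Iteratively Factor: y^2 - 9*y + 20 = (y - 4)*(y - 5)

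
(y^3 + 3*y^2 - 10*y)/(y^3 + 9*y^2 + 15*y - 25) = y*(y - 2)/(y^2 + 4*y - 5)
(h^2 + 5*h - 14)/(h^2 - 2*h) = (h + 7)/h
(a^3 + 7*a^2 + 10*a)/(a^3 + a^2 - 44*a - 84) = a*(a + 5)/(a^2 - a - 42)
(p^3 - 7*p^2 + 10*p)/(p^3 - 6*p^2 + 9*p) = (p^2 - 7*p + 10)/(p^2 - 6*p + 9)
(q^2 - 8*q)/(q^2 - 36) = q*(q - 8)/(q^2 - 36)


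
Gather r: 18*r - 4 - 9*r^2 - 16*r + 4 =-9*r^2 + 2*r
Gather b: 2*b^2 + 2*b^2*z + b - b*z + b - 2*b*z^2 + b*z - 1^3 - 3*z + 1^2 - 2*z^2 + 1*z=b^2*(2*z + 2) + b*(2 - 2*z^2) - 2*z^2 - 2*z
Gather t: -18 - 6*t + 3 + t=-5*t - 15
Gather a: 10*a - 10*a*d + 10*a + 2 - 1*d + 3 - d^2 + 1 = a*(20 - 10*d) - d^2 - d + 6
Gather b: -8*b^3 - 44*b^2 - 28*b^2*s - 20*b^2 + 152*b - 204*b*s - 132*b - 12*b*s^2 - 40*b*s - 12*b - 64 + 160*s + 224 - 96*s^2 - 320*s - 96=-8*b^3 + b^2*(-28*s - 64) + b*(-12*s^2 - 244*s + 8) - 96*s^2 - 160*s + 64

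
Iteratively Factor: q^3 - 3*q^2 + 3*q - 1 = (q - 1)*(q^2 - 2*q + 1) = (q - 1)^2*(q - 1)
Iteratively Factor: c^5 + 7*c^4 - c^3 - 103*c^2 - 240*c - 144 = (c + 1)*(c^4 + 6*c^3 - 7*c^2 - 96*c - 144) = (c + 1)*(c + 4)*(c^3 + 2*c^2 - 15*c - 36) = (c + 1)*(c + 3)*(c + 4)*(c^2 - c - 12) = (c - 4)*(c + 1)*(c + 3)*(c + 4)*(c + 3)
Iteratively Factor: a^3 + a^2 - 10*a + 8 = (a + 4)*(a^2 - 3*a + 2) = (a - 2)*(a + 4)*(a - 1)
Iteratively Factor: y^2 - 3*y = (y)*(y - 3)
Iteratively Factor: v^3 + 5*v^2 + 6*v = (v + 3)*(v^2 + 2*v) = v*(v + 3)*(v + 2)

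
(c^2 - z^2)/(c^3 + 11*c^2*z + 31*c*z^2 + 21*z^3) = (c - z)/(c^2 + 10*c*z + 21*z^2)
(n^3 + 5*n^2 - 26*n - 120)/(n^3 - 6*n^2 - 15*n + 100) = (n + 6)/(n - 5)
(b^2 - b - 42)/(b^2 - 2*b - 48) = (b - 7)/(b - 8)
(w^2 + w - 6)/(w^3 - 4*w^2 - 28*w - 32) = (-w^2 - w + 6)/(-w^3 + 4*w^2 + 28*w + 32)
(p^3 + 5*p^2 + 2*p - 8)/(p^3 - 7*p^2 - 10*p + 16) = (p + 4)/(p - 8)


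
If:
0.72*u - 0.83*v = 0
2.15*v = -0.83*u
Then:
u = 0.00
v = 0.00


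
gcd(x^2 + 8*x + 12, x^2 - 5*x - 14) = x + 2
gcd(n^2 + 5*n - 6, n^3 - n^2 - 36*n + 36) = n^2 + 5*n - 6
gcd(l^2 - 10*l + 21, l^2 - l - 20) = 1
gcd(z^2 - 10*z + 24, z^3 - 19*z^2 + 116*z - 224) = z - 4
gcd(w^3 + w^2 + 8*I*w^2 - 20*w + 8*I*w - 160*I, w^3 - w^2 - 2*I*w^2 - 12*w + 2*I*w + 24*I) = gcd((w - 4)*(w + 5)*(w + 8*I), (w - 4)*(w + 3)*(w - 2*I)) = w - 4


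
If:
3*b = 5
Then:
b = 5/3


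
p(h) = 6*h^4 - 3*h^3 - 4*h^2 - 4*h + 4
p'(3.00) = 539.00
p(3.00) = 361.00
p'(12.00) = 40076.00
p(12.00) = 118612.00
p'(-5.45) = -4112.81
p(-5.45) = 5686.06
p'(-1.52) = -96.92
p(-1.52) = 43.40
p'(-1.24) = -53.68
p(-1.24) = 22.71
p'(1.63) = 62.99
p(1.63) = 16.21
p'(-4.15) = -1841.16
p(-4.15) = 1945.82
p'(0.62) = -6.70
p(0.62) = 0.15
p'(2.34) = 235.51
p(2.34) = 114.19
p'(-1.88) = -180.24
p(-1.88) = 92.27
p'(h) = 24*h^3 - 9*h^2 - 8*h - 4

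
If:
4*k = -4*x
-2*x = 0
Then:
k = 0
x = 0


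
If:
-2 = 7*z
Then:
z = -2/7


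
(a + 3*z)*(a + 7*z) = a^2 + 10*a*z + 21*z^2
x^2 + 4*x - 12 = (x - 2)*(x + 6)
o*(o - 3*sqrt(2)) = o^2 - 3*sqrt(2)*o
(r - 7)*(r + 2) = r^2 - 5*r - 14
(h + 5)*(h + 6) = h^2 + 11*h + 30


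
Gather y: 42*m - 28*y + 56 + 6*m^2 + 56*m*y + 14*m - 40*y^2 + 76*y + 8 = 6*m^2 + 56*m - 40*y^2 + y*(56*m + 48) + 64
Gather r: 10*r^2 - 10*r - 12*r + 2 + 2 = 10*r^2 - 22*r + 4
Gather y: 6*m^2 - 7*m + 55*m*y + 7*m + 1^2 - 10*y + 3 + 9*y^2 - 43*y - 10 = 6*m^2 + 9*y^2 + y*(55*m - 53) - 6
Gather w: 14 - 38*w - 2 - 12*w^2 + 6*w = -12*w^2 - 32*w + 12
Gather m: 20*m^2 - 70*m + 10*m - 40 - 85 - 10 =20*m^2 - 60*m - 135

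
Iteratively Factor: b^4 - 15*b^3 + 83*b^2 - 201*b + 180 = (b - 3)*(b^3 - 12*b^2 + 47*b - 60) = (b - 3)^2*(b^2 - 9*b + 20) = (b - 5)*(b - 3)^2*(b - 4)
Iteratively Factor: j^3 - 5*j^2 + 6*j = (j)*(j^2 - 5*j + 6) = j*(j - 3)*(j - 2)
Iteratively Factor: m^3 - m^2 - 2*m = (m - 2)*(m^2 + m) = (m - 2)*(m + 1)*(m)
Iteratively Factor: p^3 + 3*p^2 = (p + 3)*(p^2) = p*(p + 3)*(p)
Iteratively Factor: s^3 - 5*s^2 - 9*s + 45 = (s - 3)*(s^2 - 2*s - 15) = (s - 3)*(s + 3)*(s - 5)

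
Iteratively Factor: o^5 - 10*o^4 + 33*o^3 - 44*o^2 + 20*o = (o - 5)*(o^4 - 5*o^3 + 8*o^2 - 4*o) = (o - 5)*(o - 1)*(o^3 - 4*o^2 + 4*o) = (o - 5)*(o - 2)*(o - 1)*(o^2 - 2*o) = o*(o - 5)*(o - 2)*(o - 1)*(o - 2)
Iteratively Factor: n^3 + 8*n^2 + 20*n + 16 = (n + 2)*(n^2 + 6*n + 8) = (n + 2)^2*(n + 4)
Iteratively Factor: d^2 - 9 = (d - 3)*(d + 3)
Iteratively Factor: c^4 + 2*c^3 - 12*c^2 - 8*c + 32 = (c + 2)*(c^3 - 12*c + 16) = (c - 2)*(c + 2)*(c^2 + 2*c - 8) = (c - 2)*(c + 2)*(c + 4)*(c - 2)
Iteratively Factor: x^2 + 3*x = (x + 3)*(x)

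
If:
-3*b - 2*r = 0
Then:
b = -2*r/3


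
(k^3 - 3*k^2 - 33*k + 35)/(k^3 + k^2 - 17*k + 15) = (k - 7)/(k - 3)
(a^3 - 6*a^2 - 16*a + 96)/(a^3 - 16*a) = (a - 6)/a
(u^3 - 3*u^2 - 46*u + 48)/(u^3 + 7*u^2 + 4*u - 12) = (u - 8)/(u + 2)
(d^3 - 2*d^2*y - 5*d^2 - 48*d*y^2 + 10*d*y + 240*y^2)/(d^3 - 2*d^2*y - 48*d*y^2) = (d - 5)/d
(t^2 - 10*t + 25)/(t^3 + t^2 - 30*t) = (t - 5)/(t*(t + 6))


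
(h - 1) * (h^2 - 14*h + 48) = h^3 - 15*h^2 + 62*h - 48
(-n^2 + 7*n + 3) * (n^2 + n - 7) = -n^4 + 6*n^3 + 17*n^2 - 46*n - 21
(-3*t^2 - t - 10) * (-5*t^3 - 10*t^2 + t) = 15*t^5 + 35*t^4 + 57*t^3 + 99*t^2 - 10*t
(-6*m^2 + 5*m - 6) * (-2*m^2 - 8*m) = 12*m^4 + 38*m^3 - 28*m^2 + 48*m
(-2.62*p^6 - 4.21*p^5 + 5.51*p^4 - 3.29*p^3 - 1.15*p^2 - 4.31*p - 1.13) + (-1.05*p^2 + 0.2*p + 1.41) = -2.62*p^6 - 4.21*p^5 + 5.51*p^4 - 3.29*p^3 - 2.2*p^2 - 4.11*p + 0.28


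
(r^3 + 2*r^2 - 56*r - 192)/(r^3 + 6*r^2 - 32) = (r^2 - 2*r - 48)/(r^2 + 2*r - 8)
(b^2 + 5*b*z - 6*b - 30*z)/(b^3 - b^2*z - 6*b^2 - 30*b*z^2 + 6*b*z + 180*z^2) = 1/(b - 6*z)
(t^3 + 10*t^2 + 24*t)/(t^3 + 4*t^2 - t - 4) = t*(t + 6)/(t^2 - 1)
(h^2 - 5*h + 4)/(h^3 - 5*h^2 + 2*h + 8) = (h - 1)/(h^2 - h - 2)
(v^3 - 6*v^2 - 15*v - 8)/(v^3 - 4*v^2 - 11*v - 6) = (v - 8)/(v - 6)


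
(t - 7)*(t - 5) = t^2 - 12*t + 35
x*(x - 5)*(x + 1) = x^3 - 4*x^2 - 5*x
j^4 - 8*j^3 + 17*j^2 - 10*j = j*(j - 5)*(j - 2)*(j - 1)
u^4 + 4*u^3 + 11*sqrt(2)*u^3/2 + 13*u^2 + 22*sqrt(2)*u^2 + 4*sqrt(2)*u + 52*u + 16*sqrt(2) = (u + 4)*(u + sqrt(2)/2)*(u + sqrt(2))*(u + 4*sqrt(2))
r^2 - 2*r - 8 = (r - 4)*(r + 2)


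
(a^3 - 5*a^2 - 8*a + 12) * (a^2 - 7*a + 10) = a^5 - 12*a^4 + 37*a^3 + 18*a^2 - 164*a + 120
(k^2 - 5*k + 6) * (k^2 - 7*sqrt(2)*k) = k^4 - 7*sqrt(2)*k^3 - 5*k^3 + 6*k^2 + 35*sqrt(2)*k^2 - 42*sqrt(2)*k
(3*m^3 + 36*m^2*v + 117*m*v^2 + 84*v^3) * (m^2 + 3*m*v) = 3*m^5 + 45*m^4*v + 225*m^3*v^2 + 435*m^2*v^3 + 252*m*v^4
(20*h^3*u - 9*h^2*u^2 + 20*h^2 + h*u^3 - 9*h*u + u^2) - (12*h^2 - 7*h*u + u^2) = 20*h^3*u - 9*h^2*u^2 + 8*h^2 + h*u^3 - 2*h*u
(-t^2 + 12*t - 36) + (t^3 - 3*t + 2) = t^3 - t^2 + 9*t - 34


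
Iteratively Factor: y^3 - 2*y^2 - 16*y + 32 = (y - 2)*(y^2 - 16) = (y - 4)*(y - 2)*(y + 4)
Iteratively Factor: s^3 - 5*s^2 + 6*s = (s - 2)*(s^2 - 3*s) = (s - 3)*(s - 2)*(s)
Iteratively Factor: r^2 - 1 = (r + 1)*(r - 1)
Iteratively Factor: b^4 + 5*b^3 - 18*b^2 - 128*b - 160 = (b + 4)*(b^3 + b^2 - 22*b - 40) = (b + 4)^2*(b^2 - 3*b - 10) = (b - 5)*(b + 4)^2*(b + 2)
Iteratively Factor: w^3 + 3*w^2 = (w)*(w^2 + 3*w) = w^2*(w + 3)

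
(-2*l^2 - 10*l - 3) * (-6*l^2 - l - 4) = 12*l^4 + 62*l^3 + 36*l^2 + 43*l + 12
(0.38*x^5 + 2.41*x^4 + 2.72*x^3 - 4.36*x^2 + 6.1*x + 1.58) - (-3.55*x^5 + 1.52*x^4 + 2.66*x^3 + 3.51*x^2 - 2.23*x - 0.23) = 3.93*x^5 + 0.89*x^4 + 0.0600000000000001*x^3 - 7.87*x^2 + 8.33*x + 1.81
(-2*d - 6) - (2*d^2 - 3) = -2*d^2 - 2*d - 3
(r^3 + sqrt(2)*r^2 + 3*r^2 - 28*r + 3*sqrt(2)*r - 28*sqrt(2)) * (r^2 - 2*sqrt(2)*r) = r^5 - sqrt(2)*r^4 + 3*r^4 - 32*r^3 - 3*sqrt(2)*r^3 - 12*r^2 + 28*sqrt(2)*r^2 + 112*r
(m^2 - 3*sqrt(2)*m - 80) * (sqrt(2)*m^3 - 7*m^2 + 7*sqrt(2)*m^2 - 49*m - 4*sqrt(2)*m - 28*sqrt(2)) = sqrt(2)*m^5 - 13*m^4 + 7*sqrt(2)*m^4 - 91*m^3 - 63*sqrt(2)*m^3 - 441*sqrt(2)*m^2 + 584*m^2 + 320*sqrt(2)*m + 4088*m + 2240*sqrt(2)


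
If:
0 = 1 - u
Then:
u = 1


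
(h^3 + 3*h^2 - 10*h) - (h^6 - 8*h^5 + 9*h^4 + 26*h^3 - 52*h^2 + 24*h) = -h^6 + 8*h^5 - 9*h^4 - 25*h^3 + 55*h^2 - 34*h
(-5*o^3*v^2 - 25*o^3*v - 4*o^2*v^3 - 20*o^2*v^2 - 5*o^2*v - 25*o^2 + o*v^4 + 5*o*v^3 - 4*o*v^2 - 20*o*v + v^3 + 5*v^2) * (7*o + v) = -35*o^4*v^2 - 175*o^4*v - 33*o^3*v^3 - 165*o^3*v^2 - 35*o^3*v - 175*o^3 + 3*o^2*v^4 + 15*o^2*v^3 - 33*o^2*v^2 - 165*o^2*v + o*v^5 + 5*o*v^4 + 3*o*v^3 + 15*o*v^2 + v^4 + 5*v^3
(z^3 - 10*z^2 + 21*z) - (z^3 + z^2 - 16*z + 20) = -11*z^2 + 37*z - 20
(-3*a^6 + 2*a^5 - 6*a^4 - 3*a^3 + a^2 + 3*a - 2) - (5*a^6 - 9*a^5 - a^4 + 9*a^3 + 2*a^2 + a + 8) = -8*a^6 + 11*a^5 - 5*a^4 - 12*a^3 - a^2 + 2*a - 10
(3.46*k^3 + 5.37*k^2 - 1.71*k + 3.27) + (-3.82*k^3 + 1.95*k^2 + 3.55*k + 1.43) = -0.36*k^3 + 7.32*k^2 + 1.84*k + 4.7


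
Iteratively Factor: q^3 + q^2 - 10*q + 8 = (q - 1)*(q^2 + 2*q - 8) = (q - 1)*(q + 4)*(q - 2)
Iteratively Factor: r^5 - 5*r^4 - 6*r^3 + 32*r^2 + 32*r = (r - 4)*(r^4 - r^3 - 10*r^2 - 8*r) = (r - 4)*(r + 1)*(r^3 - 2*r^2 - 8*r) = r*(r - 4)*(r + 1)*(r^2 - 2*r - 8) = r*(r - 4)*(r + 1)*(r + 2)*(r - 4)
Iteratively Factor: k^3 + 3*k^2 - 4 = (k - 1)*(k^2 + 4*k + 4) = (k - 1)*(k + 2)*(k + 2)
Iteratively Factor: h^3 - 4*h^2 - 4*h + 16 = (h - 2)*(h^2 - 2*h - 8) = (h - 2)*(h + 2)*(h - 4)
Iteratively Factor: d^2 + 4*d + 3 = (d + 1)*(d + 3)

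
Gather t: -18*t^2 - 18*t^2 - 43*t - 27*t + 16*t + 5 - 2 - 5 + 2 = -36*t^2 - 54*t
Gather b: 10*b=10*b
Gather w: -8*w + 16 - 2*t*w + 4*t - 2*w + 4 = 4*t + w*(-2*t - 10) + 20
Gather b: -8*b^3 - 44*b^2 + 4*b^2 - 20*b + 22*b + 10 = -8*b^3 - 40*b^2 + 2*b + 10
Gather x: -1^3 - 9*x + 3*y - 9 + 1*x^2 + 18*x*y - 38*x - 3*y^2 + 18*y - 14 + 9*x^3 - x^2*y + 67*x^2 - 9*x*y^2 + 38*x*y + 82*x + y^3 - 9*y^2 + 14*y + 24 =9*x^3 + x^2*(68 - y) + x*(-9*y^2 + 56*y + 35) + y^3 - 12*y^2 + 35*y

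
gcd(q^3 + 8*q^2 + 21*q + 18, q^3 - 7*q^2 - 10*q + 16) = q + 2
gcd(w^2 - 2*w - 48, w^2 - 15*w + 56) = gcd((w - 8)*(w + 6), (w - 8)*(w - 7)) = w - 8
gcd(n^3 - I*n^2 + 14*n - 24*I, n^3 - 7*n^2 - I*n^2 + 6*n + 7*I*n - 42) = n - 3*I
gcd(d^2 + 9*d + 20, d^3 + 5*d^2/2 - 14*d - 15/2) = d + 5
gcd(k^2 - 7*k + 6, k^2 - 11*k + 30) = k - 6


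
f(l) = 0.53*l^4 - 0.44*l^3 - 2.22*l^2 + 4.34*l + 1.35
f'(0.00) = 4.34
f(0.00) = 1.35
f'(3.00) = 36.38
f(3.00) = 25.44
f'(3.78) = 83.20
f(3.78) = 70.47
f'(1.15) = 0.71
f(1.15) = 3.66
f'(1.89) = 5.55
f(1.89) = 5.41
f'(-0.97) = 5.47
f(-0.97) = -4.08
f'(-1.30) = 3.22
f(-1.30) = -5.56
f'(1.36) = 1.19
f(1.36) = 3.85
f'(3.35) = 54.35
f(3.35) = 41.18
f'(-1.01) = 5.29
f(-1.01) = -4.29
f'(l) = 2.12*l^3 - 1.32*l^2 - 4.44*l + 4.34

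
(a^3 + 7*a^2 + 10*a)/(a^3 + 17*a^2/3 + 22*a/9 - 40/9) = 9*a*(a + 2)/(9*a^2 + 6*a - 8)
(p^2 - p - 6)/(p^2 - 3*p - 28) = (-p^2 + p + 6)/(-p^2 + 3*p + 28)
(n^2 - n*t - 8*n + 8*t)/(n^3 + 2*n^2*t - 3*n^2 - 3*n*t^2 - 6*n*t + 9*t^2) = (n - 8)/(n^2 + 3*n*t - 3*n - 9*t)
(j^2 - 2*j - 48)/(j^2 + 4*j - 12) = (j - 8)/(j - 2)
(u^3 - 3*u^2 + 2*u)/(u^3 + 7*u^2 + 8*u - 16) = u*(u - 2)/(u^2 + 8*u + 16)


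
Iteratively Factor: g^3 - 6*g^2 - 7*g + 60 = (g + 3)*(g^2 - 9*g + 20) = (g - 5)*(g + 3)*(g - 4)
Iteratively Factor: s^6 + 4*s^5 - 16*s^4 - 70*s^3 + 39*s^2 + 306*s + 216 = (s + 1)*(s^5 + 3*s^4 - 19*s^3 - 51*s^2 + 90*s + 216) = (s + 1)*(s + 3)*(s^4 - 19*s^2 + 6*s + 72) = (s - 3)*(s + 1)*(s + 3)*(s^3 + 3*s^2 - 10*s - 24) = (s - 3)*(s + 1)*(s + 3)*(s + 4)*(s^2 - s - 6) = (s - 3)^2*(s + 1)*(s + 3)*(s + 4)*(s + 2)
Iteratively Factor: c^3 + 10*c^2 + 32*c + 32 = (c + 4)*(c^2 + 6*c + 8) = (c + 4)^2*(c + 2)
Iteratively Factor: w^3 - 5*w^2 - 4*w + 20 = (w - 5)*(w^2 - 4) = (w - 5)*(w + 2)*(w - 2)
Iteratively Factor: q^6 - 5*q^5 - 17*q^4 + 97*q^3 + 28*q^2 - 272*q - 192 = (q - 3)*(q^5 - 2*q^4 - 23*q^3 + 28*q^2 + 112*q + 64) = (q - 4)*(q - 3)*(q^4 + 2*q^3 - 15*q^2 - 32*q - 16) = (q - 4)*(q - 3)*(q + 4)*(q^3 - 2*q^2 - 7*q - 4) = (q - 4)^2*(q - 3)*(q + 4)*(q^2 + 2*q + 1) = (q - 4)^2*(q - 3)*(q + 1)*(q + 4)*(q + 1)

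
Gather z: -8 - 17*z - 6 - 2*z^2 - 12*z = -2*z^2 - 29*z - 14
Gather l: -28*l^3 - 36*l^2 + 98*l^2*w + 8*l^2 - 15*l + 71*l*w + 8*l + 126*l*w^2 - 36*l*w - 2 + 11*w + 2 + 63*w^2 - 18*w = -28*l^3 + l^2*(98*w - 28) + l*(126*w^2 + 35*w - 7) + 63*w^2 - 7*w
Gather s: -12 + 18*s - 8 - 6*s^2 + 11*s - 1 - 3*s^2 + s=-9*s^2 + 30*s - 21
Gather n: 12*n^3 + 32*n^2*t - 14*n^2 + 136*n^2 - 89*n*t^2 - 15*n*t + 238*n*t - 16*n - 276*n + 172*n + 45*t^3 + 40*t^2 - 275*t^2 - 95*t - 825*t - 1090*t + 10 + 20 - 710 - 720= 12*n^3 + n^2*(32*t + 122) + n*(-89*t^2 + 223*t - 120) + 45*t^3 - 235*t^2 - 2010*t - 1400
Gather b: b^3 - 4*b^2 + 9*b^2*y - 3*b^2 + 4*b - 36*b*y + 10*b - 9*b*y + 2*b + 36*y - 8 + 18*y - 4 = b^3 + b^2*(9*y - 7) + b*(16 - 45*y) + 54*y - 12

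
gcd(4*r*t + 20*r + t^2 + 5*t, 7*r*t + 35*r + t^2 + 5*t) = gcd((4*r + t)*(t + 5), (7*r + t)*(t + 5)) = t + 5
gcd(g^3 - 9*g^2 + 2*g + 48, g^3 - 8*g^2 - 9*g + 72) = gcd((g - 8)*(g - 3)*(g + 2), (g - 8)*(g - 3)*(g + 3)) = g^2 - 11*g + 24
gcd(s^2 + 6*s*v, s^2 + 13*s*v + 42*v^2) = s + 6*v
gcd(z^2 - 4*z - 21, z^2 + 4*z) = 1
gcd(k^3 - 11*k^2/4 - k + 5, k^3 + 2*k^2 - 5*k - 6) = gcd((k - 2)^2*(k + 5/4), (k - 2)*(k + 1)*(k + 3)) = k - 2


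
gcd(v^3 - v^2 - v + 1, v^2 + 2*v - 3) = v - 1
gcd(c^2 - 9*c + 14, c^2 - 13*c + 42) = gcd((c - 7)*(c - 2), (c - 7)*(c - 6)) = c - 7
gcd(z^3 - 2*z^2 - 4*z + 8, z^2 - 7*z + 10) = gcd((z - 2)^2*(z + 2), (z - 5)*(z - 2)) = z - 2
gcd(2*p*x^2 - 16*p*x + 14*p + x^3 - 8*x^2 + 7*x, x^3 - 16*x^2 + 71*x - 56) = x^2 - 8*x + 7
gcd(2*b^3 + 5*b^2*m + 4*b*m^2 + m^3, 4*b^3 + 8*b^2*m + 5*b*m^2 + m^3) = 2*b^2 + 3*b*m + m^2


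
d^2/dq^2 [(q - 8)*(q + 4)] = 2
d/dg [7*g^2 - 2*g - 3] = 14*g - 2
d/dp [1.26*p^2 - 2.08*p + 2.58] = 2.52*p - 2.08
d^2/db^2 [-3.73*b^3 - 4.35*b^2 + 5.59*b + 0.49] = -22.38*b - 8.7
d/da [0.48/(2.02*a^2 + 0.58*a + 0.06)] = (-1.9392*a - 0.2784)/(2.02*a^2 + 0.58*a + 0.06)^2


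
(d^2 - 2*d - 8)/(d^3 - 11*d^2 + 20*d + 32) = (d + 2)/(d^2 - 7*d - 8)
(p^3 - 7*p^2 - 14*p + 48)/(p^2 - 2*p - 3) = (-p^3 + 7*p^2 + 14*p - 48)/(-p^2 + 2*p + 3)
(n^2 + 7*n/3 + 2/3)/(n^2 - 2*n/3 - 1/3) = (n + 2)/(n - 1)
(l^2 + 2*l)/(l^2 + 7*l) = (l + 2)/(l + 7)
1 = 1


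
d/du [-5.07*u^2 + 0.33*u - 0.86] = 0.33 - 10.14*u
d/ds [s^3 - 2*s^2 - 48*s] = 3*s^2 - 4*s - 48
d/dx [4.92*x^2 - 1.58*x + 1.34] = 9.84*x - 1.58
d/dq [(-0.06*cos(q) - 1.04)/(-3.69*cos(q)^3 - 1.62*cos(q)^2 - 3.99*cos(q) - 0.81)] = (0.4428*cos(q)^3 + 11.61*cos(q)^2 + 3.3696*cos(q) + 4.101)*sin(q)/(13.6161*cos(q)^6 + 11.9556*cos(q)^5 + 32.0706*cos(q)^4 + 18.9054*cos(q)^3 + 18.5445*cos(q)^2 + 6.4638*cos(q) + 0.6561)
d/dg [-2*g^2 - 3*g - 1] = -4*g - 3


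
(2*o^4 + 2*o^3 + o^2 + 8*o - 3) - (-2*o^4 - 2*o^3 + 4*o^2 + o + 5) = 4*o^4 + 4*o^3 - 3*o^2 + 7*o - 8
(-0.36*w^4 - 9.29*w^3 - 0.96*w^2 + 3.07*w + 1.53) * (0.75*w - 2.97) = -0.27*w^5 - 5.8983*w^4 + 26.8713*w^3 + 5.1537*w^2 - 7.9704*w - 4.5441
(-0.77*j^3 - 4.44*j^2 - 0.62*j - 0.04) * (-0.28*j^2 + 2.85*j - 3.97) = 0.2156*j^5 - 0.9513*j^4 - 9.4235*j^3 + 15.871*j^2 + 2.3474*j + 0.1588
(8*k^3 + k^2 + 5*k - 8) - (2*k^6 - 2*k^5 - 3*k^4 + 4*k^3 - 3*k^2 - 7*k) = -2*k^6 + 2*k^5 + 3*k^4 + 4*k^3 + 4*k^2 + 12*k - 8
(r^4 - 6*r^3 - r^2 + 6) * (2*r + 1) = 2*r^5 - 11*r^4 - 8*r^3 - r^2 + 12*r + 6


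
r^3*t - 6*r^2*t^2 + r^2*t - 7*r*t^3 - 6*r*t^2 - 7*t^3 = (r - 7*t)*(r + t)*(r*t + t)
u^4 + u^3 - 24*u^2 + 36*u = u*(u - 3)*(u - 2)*(u + 6)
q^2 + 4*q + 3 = (q + 1)*(q + 3)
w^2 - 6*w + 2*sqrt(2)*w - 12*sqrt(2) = (w - 6)*(w + 2*sqrt(2))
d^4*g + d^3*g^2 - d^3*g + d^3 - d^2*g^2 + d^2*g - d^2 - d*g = d*(d - 1)*(d + g)*(d*g + 1)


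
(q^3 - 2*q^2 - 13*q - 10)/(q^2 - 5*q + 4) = (q^3 - 2*q^2 - 13*q - 10)/(q^2 - 5*q + 4)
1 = 1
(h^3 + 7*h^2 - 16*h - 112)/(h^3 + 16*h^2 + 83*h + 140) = (h - 4)/(h + 5)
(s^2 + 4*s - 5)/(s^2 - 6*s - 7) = (-s^2 - 4*s + 5)/(-s^2 + 6*s + 7)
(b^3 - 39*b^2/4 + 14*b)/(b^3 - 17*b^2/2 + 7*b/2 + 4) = b*(4*b - 7)/(2*(2*b^2 - b - 1))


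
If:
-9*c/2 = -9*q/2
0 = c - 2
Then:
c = 2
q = 2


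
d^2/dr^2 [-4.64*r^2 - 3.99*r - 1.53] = -9.28000000000000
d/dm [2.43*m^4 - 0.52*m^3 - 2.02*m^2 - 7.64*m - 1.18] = 9.72*m^3 - 1.56*m^2 - 4.04*m - 7.64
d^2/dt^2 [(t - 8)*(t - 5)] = 2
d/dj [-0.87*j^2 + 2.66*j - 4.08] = 2.66 - 1.74*j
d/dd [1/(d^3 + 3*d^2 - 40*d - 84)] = (-3*d^2 - 6*d + 40)/(d^3 + 3*d^2 - 40*d - 84)^2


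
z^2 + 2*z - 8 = (z - 2)*(z + 4)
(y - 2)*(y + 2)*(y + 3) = y^3 + 3*y^2 - 4*y - 12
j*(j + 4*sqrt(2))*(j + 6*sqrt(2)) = j^3 + 10*sqrt(2)*j^2 + 48*j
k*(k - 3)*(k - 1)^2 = k^4 - 5*k^3 + 7*k^2 - 3*k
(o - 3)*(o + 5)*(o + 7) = o^3 + 9*o^2 - o - 105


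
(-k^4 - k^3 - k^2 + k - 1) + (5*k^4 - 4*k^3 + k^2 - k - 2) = 4*k^4 - 5*k^3 - 3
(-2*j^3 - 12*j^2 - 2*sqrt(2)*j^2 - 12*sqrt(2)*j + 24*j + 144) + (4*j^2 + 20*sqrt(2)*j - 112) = -2*j^3 - 8*j^2 - 2*sqrt(2)*j^2 + 8*sqrt(2)*j + 24*j + 32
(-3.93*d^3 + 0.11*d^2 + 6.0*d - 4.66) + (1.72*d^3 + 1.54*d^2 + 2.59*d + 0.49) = -2.21*d^3 + 1.65*d^2 + 8.59*d - 4.17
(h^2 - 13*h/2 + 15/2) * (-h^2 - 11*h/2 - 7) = -h^4 + h^3 + 85*h^2/4 + 17*h/4 - 105/2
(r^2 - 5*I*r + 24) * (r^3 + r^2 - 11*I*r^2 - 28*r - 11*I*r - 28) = r^5 + r^4 - 16*I*r^4 - 59*r^3 - 16*I*r^3 - 59*r^2 - 124*I*r^2 - 672*r - 124*I*r - 672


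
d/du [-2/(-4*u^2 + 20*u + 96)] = (5/2 - u)/(-u^2 + 5*u + 24)^2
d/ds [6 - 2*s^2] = -4*s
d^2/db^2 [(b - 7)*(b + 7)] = 2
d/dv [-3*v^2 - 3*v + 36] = -6*v - 3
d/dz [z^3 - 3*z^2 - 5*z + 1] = 3*z^2 - 6*z - 5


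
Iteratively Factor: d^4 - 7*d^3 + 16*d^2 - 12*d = (d - 2)*(d^3 - 5*d^2 + 6*d) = (d - 3)*(d - 2)*(d^2 - 2*d) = d*(d - 3)*(d - 2)*(d - 2)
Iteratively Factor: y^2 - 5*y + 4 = (y - 1)*(y - 4)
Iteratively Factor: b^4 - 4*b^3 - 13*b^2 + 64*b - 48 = (b - 3)*(b^3 - b^2 - 16*b + 16) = (b - 3)*(b + 4)*(b^2 - 5*b + 4) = (b - 4)*(b - 3)*(b + 4)*(b - 1)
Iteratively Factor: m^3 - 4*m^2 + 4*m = (m)*(m^2 - 4*m + 4) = m*(m - 2)*(m - 2)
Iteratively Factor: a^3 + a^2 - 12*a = (a)*(a^2 + a - 12) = a*(a - 3)*(a + 4)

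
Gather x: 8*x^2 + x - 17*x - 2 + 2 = 8*x^2 - 16*x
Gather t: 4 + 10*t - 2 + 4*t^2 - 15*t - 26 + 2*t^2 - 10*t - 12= 6*t^2 - 15*t - 36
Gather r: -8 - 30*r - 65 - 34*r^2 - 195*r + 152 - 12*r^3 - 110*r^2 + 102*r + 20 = -12*r^3 - 144*r^2 - 123*r + 99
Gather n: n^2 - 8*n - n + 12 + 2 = n^2 - 9*n + 14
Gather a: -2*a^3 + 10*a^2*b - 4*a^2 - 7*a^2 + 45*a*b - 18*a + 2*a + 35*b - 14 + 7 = -2*a^3 + a^2*(10*b - 11) + a*(45*b - 16) + 35*b - 7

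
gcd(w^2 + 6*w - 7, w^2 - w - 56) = w + 7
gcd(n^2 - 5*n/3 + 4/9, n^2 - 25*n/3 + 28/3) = n - 4/3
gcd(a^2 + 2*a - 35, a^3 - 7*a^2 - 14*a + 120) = a - 5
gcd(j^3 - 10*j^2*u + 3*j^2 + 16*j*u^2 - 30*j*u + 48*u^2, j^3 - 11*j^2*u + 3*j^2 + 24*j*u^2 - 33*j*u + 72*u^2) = -j^2 + 8*j*u - 3*j + 24*u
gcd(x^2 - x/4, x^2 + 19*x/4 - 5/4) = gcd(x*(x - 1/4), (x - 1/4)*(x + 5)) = x - 1/4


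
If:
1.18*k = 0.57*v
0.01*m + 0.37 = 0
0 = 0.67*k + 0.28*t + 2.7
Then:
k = 0.483050847457627*v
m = -37.00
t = -1.15587167070218*v - 9.64285714285714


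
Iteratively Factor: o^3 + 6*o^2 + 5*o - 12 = (o - 1)*(o^2 + 7*o + 12) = (o - 1)*(o + 4)*(o + 3)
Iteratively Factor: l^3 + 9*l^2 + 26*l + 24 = (l + 3)*(l^2 + 6*l + 8) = (l + 3)*(l + 4)*(l + 2)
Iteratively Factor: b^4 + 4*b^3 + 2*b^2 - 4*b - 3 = (b + 1)*(b^3 + 3*b^2 - b - 3) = (b + 1)^2*(b^2 + 2*b - 3) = (b + 1)^2*(b + 3)*(b - 1)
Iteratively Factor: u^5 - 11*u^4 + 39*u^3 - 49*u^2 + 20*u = (u)*(u^4 - 11*u^3 + 39*u^2 - 49*u + 20) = u*(u - 4)*(u^3 - 7*u^2 + 11*u - 5) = u*(u - 4)*(u - 1)*(u^2 - 6*u + 5) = u*(u - 5)*(u - 4)*(u - 1)*(u - 1)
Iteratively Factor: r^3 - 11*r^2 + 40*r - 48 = (r - 4)*(r^2 - 7*r + 12) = (r - 4)*(r - 3)*(r - 4)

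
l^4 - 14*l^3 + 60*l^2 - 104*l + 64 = (l - 8)*(l - 2)^3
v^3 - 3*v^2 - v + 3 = (v - 3)*(v - 1)*(v + 1)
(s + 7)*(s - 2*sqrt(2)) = s^2 - 2*sqrt(2)*s + 7*s - 14*sqrt(2)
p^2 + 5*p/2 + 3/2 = (p + 1)*(p + 3/2)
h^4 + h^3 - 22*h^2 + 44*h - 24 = (h - 2)^2*(h - 1)*(h + 6)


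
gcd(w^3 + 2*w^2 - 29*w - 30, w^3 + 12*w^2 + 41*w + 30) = w^2 + 7*w + 6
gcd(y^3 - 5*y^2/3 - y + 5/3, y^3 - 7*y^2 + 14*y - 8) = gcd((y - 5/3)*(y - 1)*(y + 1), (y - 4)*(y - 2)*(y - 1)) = y - 1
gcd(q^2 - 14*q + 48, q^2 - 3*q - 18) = q - 6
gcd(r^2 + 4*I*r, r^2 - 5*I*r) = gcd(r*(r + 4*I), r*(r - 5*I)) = r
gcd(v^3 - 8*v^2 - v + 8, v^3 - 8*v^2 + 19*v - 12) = v - 1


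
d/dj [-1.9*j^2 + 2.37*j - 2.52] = 2.37 - 3.8*j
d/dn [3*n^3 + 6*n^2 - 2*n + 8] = 9*n^2 + 12*n - 2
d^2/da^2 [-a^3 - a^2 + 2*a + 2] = -6*a - 2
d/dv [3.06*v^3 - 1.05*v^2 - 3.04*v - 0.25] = 9.18*v^2 - 2.1*v - 3.04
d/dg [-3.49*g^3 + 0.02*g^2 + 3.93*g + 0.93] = -10.47*g^2 + 0.04*g + 3.93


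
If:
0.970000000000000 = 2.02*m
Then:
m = 0.48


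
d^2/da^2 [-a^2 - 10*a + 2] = -2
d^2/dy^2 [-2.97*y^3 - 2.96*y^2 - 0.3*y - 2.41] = -17.82*y - 5.92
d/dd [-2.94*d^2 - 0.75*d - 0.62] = -5.88*d - 0.75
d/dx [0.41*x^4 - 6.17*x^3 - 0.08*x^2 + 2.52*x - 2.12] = 1.64*x^3 - 18.51*x^2 - 0.16*x + 2.52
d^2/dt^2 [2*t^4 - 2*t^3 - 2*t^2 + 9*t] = 24*t^2 - 12*t - 4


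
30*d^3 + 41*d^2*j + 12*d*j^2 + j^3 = (d + j)*(5*d + j)*(6*d + j)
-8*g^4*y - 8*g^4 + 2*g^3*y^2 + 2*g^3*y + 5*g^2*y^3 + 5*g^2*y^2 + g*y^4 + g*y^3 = (-g + y)*(2*g + y)*(4*g + y)*(g*y + g)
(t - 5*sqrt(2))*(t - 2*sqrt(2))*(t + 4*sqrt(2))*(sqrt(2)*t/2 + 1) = sqrt(2)*t^4/2 - 2*t^3 - 21*sqrt(2)*t^2 + 44*t + 80*sqrt(2)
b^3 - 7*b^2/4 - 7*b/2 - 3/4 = (b - 3)*(b + 1/4)*(b + 1)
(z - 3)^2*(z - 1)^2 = z^4 - 8*z^3 + 22*z^2 - 24*z + 9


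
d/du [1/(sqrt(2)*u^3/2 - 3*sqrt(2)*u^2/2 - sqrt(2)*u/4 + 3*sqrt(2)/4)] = sqrt(2)*(-12*u^2 + 24*u + 2)/(2*u^3 - 6*u^2 - u + 3)^2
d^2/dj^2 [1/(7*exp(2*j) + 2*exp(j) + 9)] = 2*(4*(7*exp(j) + 1)^2*exp(j) - (14*exp(j) + 1)*(7*exp(2*j) + 2*exp(j) + 9))*exp(j)/(7*exp(2*j) + 2*exp(j) + 9)^3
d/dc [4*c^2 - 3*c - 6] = 8*c - 3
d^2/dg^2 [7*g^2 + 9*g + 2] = 14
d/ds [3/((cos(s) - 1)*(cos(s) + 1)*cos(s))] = -3/(sin(s)*cos(s)^2) + 6/sin(s)^3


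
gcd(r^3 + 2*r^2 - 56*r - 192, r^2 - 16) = r + 4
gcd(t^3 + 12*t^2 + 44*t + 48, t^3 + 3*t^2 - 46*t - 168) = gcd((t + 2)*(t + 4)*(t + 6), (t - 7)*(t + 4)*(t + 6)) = t^2 + 10*t + 24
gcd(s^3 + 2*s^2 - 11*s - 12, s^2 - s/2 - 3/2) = s + 1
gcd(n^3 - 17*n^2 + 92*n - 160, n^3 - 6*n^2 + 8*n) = n - 4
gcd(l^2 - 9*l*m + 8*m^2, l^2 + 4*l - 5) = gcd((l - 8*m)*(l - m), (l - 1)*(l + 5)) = 1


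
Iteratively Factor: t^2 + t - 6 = (t - 2)*(t + 3)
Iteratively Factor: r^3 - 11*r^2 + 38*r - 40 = (r - 5)*(r^2 - 6*r + 8) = (r - 5)*(r - 4)*(r - 2)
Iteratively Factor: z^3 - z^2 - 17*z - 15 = (z + 1)*(z^2 - 2*z - 15) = (z - 5)*(z + 1)*(z + 3)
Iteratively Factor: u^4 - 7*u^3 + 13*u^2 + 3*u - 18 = (u - 2)*(u^3 - 5*u^2 + 3*u + 9) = (u - 3)*(u - 2)*(u^2 - 2*u - 3) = (u - 3)*(u - 2)*(u + 1)*(u - 3)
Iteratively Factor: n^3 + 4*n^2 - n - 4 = (n - 1)*(n^2 + 5*n + 4) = (n - 1)*(n + 1)*(n + 4)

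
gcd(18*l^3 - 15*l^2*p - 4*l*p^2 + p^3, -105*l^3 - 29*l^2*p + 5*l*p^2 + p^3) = 3*l + p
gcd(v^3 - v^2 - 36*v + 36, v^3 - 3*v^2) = 1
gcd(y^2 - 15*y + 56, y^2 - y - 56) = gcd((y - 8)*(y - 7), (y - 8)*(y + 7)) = y - 8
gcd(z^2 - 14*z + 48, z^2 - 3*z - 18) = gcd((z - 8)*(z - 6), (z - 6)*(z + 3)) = z - 6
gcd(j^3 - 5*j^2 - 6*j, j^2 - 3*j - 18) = j - 6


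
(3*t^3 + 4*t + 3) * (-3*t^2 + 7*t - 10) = -9*t^5 + 21*t^4 - 42*t^3 + 19*t^2 - 19*t - 30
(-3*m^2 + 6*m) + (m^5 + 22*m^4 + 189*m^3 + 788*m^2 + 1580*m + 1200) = m^5 + 22*m^4 + 189*m^3 + 785*m^2 + 1586*m + 1200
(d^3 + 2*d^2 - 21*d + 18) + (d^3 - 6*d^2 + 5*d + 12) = 2*d^3 - 4*d^2 - 16*d + 30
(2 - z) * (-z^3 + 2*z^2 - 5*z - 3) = z^4 - 4*z^3 + 9*z^2 - 7*z - 6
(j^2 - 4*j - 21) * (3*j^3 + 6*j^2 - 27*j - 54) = 3*j^5 - 6*j^4 - 114*j^3 - 72*j^2 + 783*j + 1134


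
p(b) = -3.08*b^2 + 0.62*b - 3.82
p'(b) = 0.62 - 6.16*b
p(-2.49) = -24.46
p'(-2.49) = 15.96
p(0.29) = -3.90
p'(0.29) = -1.17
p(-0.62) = -5.39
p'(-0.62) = 4.44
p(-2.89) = -31.34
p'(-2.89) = 18.42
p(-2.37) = -22.59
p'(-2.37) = 15.22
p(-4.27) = -62.62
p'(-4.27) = 26.92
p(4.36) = -59.67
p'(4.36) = -26.24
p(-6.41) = -134.35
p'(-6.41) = 40.11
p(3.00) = -29.68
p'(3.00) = -17.86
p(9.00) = -247.72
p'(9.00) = -54.82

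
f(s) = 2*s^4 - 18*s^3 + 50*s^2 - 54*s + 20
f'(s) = 8*s^3 - 54*s^2 + 100*s - 54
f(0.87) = 0.16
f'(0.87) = -2.60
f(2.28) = -2.50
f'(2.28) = -11.89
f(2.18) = -1.41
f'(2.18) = -9.75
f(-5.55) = 6834.58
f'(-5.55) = -3639.97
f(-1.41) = 253.91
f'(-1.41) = -324.78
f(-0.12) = 27.23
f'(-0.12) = -66.79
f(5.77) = 132.10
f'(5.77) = 261.98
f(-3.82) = 2385.15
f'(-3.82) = -1669.93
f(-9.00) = 30800.00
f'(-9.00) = -11160.00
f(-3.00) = 1280.00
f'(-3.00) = -1056.00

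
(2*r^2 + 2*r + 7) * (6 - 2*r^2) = -4*r^4 - 4*r^3 - 2*r^2 + 12*r + 42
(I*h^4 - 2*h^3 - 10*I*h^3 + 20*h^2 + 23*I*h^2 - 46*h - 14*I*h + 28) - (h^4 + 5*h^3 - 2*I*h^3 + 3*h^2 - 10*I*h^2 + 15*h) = -h^4 + I*h^4 - 7*h^3 - 8*I*h^3 + 17*h^2 + 33*I*h^2 - 61*h - 14*I*h + 28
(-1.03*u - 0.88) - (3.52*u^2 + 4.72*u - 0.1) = -3.52*u^2 - 5.75*u - 0.78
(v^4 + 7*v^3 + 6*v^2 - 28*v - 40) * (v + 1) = v^5 + 8*v^4 + 13*v^3 - 22*v^2 - 68*v - 40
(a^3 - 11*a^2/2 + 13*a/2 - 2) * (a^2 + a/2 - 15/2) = a^5 - 5*a^4 - 15*a^3/4 + 85*a^2/2 - 199*a/4 + 15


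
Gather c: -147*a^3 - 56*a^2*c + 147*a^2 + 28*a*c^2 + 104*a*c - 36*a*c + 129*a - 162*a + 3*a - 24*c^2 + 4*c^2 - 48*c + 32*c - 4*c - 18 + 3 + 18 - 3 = -147*a^3 + 147*a^2 - 30*a + c^2*(28*a - 20) + c*(-56*a^2 + 68*a - 20)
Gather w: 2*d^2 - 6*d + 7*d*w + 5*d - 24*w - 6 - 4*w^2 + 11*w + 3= 2*d^2 - d - 4*w^2 + w*(7*d - 13) - 3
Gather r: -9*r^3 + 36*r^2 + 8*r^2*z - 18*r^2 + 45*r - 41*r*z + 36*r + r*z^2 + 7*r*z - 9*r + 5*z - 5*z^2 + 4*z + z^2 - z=-9*r^3 + r^2*(8*z + 18) + r*(z^2 - 34*z + 72) - 4*z^2 + 8*z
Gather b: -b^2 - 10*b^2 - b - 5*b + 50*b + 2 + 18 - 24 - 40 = -11*b^2 + 44*b - 44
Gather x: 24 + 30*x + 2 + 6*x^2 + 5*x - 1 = 6*x^2 + 35*x + 25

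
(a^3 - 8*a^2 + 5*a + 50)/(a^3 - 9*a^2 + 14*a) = (a^3 - 8*a^2 + 5*a + 50)/(a*(a^2 - 9*a + 14))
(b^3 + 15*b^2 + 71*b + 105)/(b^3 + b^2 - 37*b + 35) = (b^2 + 8*b + 15)/(b^2 - 6*b + 5)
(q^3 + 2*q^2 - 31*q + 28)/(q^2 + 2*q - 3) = (q^2 + 3*q - 28)/(q + 3)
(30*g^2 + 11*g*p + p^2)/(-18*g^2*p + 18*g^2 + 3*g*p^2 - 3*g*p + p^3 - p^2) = (5*g + p)/(-3*g*p + 3*g + p^2 - p)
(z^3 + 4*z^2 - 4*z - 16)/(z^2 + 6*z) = (z^3 + 4*z^2 - 4*z - 16)/(z*(z + 6))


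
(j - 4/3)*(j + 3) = j^2 + 5*j/3 - 4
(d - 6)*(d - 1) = d^2 - 7*d + 6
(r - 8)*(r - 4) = r^2 - 12*r + 32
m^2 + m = m*(m + 1)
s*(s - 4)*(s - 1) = s^3 - 5*s^2 + 4*s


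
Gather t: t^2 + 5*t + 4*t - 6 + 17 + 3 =t^2 + 9*t + 14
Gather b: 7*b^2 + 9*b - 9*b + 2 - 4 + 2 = 7*b^2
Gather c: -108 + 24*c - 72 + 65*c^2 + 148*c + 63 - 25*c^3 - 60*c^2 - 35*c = -25*c^3 + 5*c^2 + 137*c - 117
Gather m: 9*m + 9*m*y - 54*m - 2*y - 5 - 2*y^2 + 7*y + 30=m*(9*y - 45) - 2*y^2 + 5*y + 25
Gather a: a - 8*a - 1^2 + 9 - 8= -7*a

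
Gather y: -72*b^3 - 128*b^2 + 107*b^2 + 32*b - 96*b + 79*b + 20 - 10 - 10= -72*b^3 - 21*b^2 + 15*b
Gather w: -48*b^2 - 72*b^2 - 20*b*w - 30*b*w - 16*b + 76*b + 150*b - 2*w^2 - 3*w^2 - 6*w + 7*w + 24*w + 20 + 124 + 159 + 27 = -120*b^2 + 210*b - 5*w^2 + w*(25 - 50*b) + 330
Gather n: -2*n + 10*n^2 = 10*n^2 - 2*n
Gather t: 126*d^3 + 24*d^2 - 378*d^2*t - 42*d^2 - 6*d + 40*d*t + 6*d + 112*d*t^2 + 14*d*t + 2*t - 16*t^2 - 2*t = 126*d^3 - 18*d^2 + t^2*(112*d - 16) + t*(-378*d^2 + 54*d)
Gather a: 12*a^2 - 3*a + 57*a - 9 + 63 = 12*a^2 + 54*a + 54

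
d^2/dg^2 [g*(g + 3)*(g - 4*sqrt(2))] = 6*g - 8*sqrt(2) + 6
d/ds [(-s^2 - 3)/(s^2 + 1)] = 4*s/(s^2 + 1)^2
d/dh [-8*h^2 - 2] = -16*h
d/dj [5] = 0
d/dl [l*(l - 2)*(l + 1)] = 3*l^2 - 2*l - 2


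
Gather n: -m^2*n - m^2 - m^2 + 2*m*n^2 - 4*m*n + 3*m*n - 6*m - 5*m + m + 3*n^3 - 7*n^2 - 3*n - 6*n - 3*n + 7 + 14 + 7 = -2*m^2 - 10*m + 3*n^3 + n^2*(2*m - 7) + n*(-m^2 - m - 12) + 28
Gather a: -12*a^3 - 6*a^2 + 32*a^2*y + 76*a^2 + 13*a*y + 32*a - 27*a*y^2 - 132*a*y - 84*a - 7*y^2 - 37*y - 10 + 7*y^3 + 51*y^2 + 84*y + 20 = -12*a^3 + a^2*(32*y + 70) + a*(-27*y^2 - 119*y - 52) + 7*y^3 + 44*y^2 + 47*y + 10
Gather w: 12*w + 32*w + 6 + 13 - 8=44*w + 11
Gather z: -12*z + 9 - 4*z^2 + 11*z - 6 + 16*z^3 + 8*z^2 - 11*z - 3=16*z^3 + 4*z^2 - 12*z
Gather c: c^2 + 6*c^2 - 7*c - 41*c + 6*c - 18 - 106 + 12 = 7*c^2 - 42*c - 112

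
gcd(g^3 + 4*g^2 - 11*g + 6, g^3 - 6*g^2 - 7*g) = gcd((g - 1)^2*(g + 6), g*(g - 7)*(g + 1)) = 1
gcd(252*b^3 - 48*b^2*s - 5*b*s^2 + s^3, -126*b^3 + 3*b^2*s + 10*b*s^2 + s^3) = 7*b + s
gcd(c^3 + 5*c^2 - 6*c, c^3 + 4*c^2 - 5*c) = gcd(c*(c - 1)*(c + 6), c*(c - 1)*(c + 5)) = c^2 - c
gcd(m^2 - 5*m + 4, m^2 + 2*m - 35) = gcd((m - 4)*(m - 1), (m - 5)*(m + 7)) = 1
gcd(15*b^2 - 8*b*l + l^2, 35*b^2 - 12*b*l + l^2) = 5*b - l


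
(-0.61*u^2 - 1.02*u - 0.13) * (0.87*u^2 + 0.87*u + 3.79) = -0.5307*u^4 - 1.4181*u^3 - 3.3124*u^2 - 3.9789*u - 0.4927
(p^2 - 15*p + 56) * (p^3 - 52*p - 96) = p^5 - 15*p^4 + 4*p^3 + 684*p^2 - 1472*p - 5376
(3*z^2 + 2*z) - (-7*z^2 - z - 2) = 10*z^2 + 3*z + 2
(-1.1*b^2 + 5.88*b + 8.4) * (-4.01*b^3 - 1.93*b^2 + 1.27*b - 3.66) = 4.411*b^5 - 21.4558*b^4 - 46.4294*b^3 - 4.7184*b^2 - 10.8528*b - 30.744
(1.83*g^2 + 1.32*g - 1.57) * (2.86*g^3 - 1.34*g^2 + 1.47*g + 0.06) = 5.2338*g^5 + 1.323*g^4 - 3.5689*g^3 + 4.154*g^2 - 2.2287*g - 0.0942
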